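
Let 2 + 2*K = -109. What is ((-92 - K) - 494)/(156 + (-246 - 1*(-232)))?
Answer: -1061/284 ≈ -3.7359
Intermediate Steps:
K = -111/2 (K = -1 + (½)*(-109) = -1 - 109/2 = -111/2 ≈ -55.500)
((-92 - K) - 494)/(156 + (-246 - 1*(-232))) = ((-92 - 1*(-111/2)) - 494)/(156 + (-246 - 1*(-232))) = ((-92 + 111/2) - 494)/(156 + (-246 + 232)) = (-73/2 - 494)/(156 - 14) = -1061/2/142 = -1061/2*1/142 = -1061/284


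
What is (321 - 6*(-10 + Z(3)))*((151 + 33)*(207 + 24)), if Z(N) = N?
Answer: 15428952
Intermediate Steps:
(321 - 6*(-10 + Z(3)))*((151 + 33)*(207 + 24)) = (321 - 6*(-10 + 3))*((151 + 33)*(207 + 24)) = (321 - 6*(-7))*(184*231) = (321 + 42)*42504 = 363*42504 = 15428952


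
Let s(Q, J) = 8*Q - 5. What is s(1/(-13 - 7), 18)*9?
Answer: -243/5 ≈ -48.600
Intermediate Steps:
s(Q, J) = -5 + 8*Q
s(1/(-13 - 7), 18)*9 = (-5 + 8/(-13 - 7))*9 = (-5 + 8/(-20))*9 = (-5 + 8*(-1/20))*9 = (-5 - ⅖)*9 = -27/5*9 = -243/5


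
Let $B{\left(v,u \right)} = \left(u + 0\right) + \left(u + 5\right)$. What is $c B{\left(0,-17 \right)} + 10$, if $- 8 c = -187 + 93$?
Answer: $- \frac{1323}{4} \approx -330.75$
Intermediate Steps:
$B{\left(v,u \right)} = 5 + 2 u$ ($B{\left(v,u \right)} = u + \left(5 + u\right) = 5 + 2 u$)
$c = \frac{47}{4}$ ($c = - \frac{-187 + 93}{8} = \left(- \frac{1}{8}\right) \left(-94\right) = \frac{47}{4} \approx 11.75$)
$c B{\left(0,-17 \right)} + 10 = \frac{47 \left(5 + 2 \left(-17\right)\right)}{4} + 10 = \frac{47 \left(5 - 34\right)}{4} + 10 = \frac{47}{4} \left(-29\right) + 10 = - \frac{1363}{4} + 10 = - \frac{1323}{4}$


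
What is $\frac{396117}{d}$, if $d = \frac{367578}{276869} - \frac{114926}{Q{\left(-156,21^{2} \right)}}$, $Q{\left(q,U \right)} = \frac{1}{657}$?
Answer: $- \frac{12185835297}{2322819567820} \approx -0.0052461$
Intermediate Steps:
$Q{\left(q,U \right)} = \frac{1}{657}$
$d = - \frac{20905376110380}{276869}$ ($d = \frac{367578}{276869} - 114926 \frac{1}{\frac{1}{657}} = 367578 \cdot \frac{1}{276869} - 75506382 = \frac{367578}{276869} - 75506382 = - \frac{20905376110380}{276869} \approx -7.5506 \cdot 10^{7}$)
$\frac{396117}{d} = \frac{396117}{- \frac{20905376110380}{276869}} = 396117 \left(- \frac{276869}{20905376110380}\right) = - \frac{12185835297}{2322819567820}$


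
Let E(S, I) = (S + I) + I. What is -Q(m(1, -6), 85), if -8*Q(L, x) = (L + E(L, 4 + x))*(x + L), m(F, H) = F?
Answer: 1935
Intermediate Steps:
E(S, I) = S + 2*I (E(S, I) = (I + S) + I = S + 2*I)
Q(L, x) = -(L + x)*(8 + 2*L + 2*x)/8 (Q(L, x) = -(L + (L + 2*(4 + x)))*(x + L)/8 = -(L + (L + (8 + 2*x)))*(L + x)/8 = -(L + (8 + L + 2*x))*(L + x)/8 = -(8 + 2*L + 2*x)*(L + x)/8 = -(L + x)*(8 + 2*L + 2*x)/8)
-Q(m(1, -6), 85) = -(-1*1 - 1*85 - ¼*1² - ¼*85² - ½*1*85) = -(-1 - 85 - ¼*1 - ¼*7225 - 85/2) = -(-1 - 85 - ¼ - 7225/4 - 85/2) = -1*(-1935) = 1935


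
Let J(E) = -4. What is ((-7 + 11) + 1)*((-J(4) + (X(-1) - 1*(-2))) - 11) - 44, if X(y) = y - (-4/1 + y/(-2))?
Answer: -113/2 ≈ -56.500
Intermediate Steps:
X(y) = 4 + 3*y/2 (X(y) = y - (-4*1 + y*(-½)) = y - (-4 - y/2) = y + (4 + y/2) = 4 + 3*y/2)
((-7 + 11) + 1)*((-J(4) + (X(-1) - 1*(-2))) - 11) - 44 = ((-7 + 11) + 1)*((-1*(-4) + ((4 + (3/2)*(-1)) - 1*(-2))) - 11) - 44 = (4 + 1)*((4 + ((4 - 3/2) + 2)) - 11) - 44 = 5*((4 + (5/2 + 2)) - 11) - 44 = 5*((4 + 9/2) - 11) - 44 = 5*(17/2 - 11) - 44 = 5*(-5/2) - 44 = -25/2 - 44 = -113/2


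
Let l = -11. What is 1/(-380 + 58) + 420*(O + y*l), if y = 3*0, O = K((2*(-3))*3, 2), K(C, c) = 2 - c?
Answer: -1/322 ≈ -0.0031056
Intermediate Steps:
O = 0 (O = 2 - 1*2 = 2 - 2 = 0)
y = 0
1/(-380 + 58) + 420*(O + y*l) = 1/(-380 + 58) + 420*(0 + 0*(-11)) = 1/(-322) + 420*(0 + 0) = -1/322 + 420*0 = -1/322 + 0 = -1/322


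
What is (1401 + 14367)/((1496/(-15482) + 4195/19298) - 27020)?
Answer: -2355515578224/4036386763769 ≈ -0.58357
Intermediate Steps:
(1401 + 14367)/((1496/(-15482) + 4195/19298) - 27020) = 15768/((1496*(-1/15482) + 4195*(1/19298)) - 27020) = 15768/((-748/7741 + 4195/19298) - 27020) = 15768/(18038591/149385818 - 27020) = 15768/(-4036386763769/149385818) = 15768*(-149385818/4036386763769) = -2355515578224/4036386763769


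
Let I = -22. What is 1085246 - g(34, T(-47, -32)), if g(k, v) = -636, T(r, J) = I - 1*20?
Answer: 1085882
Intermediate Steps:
T(r, J) = -42 (T(r, J) = -22 - 1*20 = -22 - 20 = -42)
1085246 - g(34, T(-47, -32)) = 1085246 - 1*(-636) = 1085246 + 636 = 1085882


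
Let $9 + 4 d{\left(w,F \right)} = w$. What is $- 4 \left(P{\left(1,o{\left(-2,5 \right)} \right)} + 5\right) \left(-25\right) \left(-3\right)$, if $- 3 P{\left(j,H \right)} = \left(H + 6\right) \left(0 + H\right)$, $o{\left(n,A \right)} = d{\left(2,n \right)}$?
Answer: $- \frac{8975}{4} \approx -2243.8$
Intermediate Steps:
$d{\left(w,F \right)} = - \frac{9}{4} + \frac{w}{4}$
$o{\left(n,A \right)} = - \frac{7}{4}$ ($o{\left(n,A \right)} = - \frac{9}{4} + \frac{1}{4} \cdot 2 = - \frac{9}{4} + \frac{1}{2} = - \frac{7}{4}$)
$P{\left(j,H \right)} = - \frac{H \left(6 + H\right)}{3}$ ($P{\left(j,H \right)} = - \frac{\left(H + 6\right) \left(0 + H\right)}{3} = - \frac{\left(6 + H\right) H}{3} = - \frac{H \left(6 + H\right)}{3}$)
$- 4 \left(P{\left(1,o{\left(-2,5 \right)} \right)} + 5\right) \left(-25\right) \left(-3\right) = - 4 \left(\left(- \frac{1}{3}\right) \left(- \frac{7}{4}\right) \left(6 - \frac{7}{4}\right) + 5\right) \left(-25\right) \left(-3\right) = - 4 \left(\left(- \frac{1}{3}\right) \left(- \frac{7}{4}\right) \frac{17}{4} + 5\right) \left(-25\right) \left(-3\right) = - 4 \left(\frac{119}{48} + 5\right) \left(-25\right) \left(-3\right) = \left(-4\right) \frac{359}{48} \left(-25\right) \left(-3\right) = \left(- \frac{359}{12}\right) \left(-25\right) \left(-3\right) = \frac{8975}{12} \left(-3\right) = - \frac{8975}{4}$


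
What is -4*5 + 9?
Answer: -11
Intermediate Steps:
-4*5 + 9 = -20 + 9 = -11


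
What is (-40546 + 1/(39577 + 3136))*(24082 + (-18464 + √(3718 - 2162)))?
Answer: -9729484406546/42713 - 3463682594*√389/42713 ≈ -2.2939e+8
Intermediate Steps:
(-40546 + 1/(39577 + 3136))*(24082 + (-18464 + √(3718 - 2162))) = (-40546 + 1/42713)*(24082 + (-18464 + √1556)) = (-40546 + 1/42713)*(24082 + (-18464 + 2*√389)) = -1731841297*(5618 + 2*√389)/42713 = -9729484406546/42713 - 3463682594*√389/42713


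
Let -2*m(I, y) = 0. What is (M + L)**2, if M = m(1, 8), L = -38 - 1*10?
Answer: 2304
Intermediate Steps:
m(I, y) = 0 (m(I, y) = -1/2*0 = 0)
L = -48 (L = -38 - 10 = -48)
M = 0
(M + L)**2 = (0 - 48)**2 = (-48)**2 = 2304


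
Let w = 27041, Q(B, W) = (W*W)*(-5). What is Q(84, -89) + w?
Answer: -12564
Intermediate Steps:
Q(B, W) = -5*W**2 (Q(B, W) = W**2*(-5) = -5*W**2)
Q(84, -89) + w = -5*(-89)**2 + 27041 = -5*7921 + 27041 = -39605 + 27041 = -12564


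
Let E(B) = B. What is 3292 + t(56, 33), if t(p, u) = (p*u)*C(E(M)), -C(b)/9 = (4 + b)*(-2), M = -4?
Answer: 3292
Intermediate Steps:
C(b) = 72 + 18*b (C(b) = -9*(4 + b)*(-2) = -9*(-8 - 2*b) = 72 + 18*b)
t(p, u) = 0 (t(p, u) = (p*u)*(72 + 18*(-4)) = (p*u)*(72 - 72) = (p*u)*0 = 0)
3292 + t(56, 33) = 3292 + 0 = 3292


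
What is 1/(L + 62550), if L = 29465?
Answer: 1/92015 ≈ 1.0868e-5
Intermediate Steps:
1/(L + 62550) = 1/(29465 + 62550) = 1/92015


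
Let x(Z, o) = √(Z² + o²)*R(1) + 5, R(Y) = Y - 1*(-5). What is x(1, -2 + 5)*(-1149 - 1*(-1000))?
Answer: -745 - 894*√10 ≈ -3572.1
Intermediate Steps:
R(Y) = 5 + Y (R(Y) = Y + 5 = 5 + Y)
x(Z, o) = 5 + 6*√(Z² + o²) (x(Z, o) = √(Z² + o²)*(5 + 1) + 5 = √(Z² + o²)*6 + 5 = 6*√(Z² + o²) + 5 = 5 + 6*√(Z² + o²))
x(1, -2 + 5)*(-1149 - 1*(-1000)) = (5 + 6*√(1² + (-2 + 5)²))*(-1149 - 1*(-1000)) = (5 + 6*√(1 + 3²))*(-1149 + 1000) = (5 + 6*√(1 + 9))*(-149) = (5 + 6*√10)*(-149) = -745 - 894*√10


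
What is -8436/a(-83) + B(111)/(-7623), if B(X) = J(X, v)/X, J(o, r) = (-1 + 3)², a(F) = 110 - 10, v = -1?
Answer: -1784536777/21153825 ≈ -84.360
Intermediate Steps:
a(F) = 100
J(o, r) = 4 (J(o, r) = 2² = 4)
B(X) = 4/X
-8436/a(-83) + B(111)/(-7623) = -8436/100 + (4/111)/(-7623) = -8436*1/100 + (4*(1/111))*(-1/7623) = -2109/25 + (4/111)*(-1/7623) = -2109/25 - 4/846153 = -1784536777/21153825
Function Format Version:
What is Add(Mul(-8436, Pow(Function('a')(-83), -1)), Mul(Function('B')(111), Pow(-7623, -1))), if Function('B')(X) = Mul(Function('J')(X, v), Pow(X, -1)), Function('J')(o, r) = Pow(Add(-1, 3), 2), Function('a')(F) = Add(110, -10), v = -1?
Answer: Rational(-1784536777, 21153825) ≈ -84.360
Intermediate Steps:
Function('a')(F) = 100
Function('J')(o, r) = 4 (Function('J')(o, r) = Pow(2, 2) = 4)
Function('B')(X) = Mul(4, Pow(X, -1))
Add(Mul(-8436, Pow(Function('a')(-83), -1)), Mul(Function('B')(111), Pow(-7623, -1))) = Add(Mul(-8436, Pow(100, -1)), Mul(Mul(4, Pow(111, -1)), Pow(-7623, -1))) = Add(Mul(-8436, Rational(1, 100)), Mul(Mul(4, Rational(1, 111)), Rational(-1, 7623))) = Add(Rational(-2109, 25), Mul(Rational(4, 111), Rational(-1, 7623))) = Add(Rational(-2109, 25), Rational(-4, 846153)) = Rational(-1784536777, 21153825)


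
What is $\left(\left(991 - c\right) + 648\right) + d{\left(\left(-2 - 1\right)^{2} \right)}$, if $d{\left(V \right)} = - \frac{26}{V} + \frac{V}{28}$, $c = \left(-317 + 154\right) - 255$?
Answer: $\frac{517717}{252} \approx 2054.4$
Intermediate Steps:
$c = -418$ ($c = -163 - 255 = -418$)
$d{\left(V \right)} = - \frac{26}{V} + \frac{V}{28}$ ($d{\left(V \right)} = - \frac{26}{V} + V \frac{1}{28} = - \frac{26}{V} + \frac{V}{28}$)
$\left(\left(991 - c\right) + 648\right) + d{\left(\left(-2 - 1\right)^{2} \right)} = \left(\left(991 - -418\right) + 648\right) + \left(- \frac{26}{\left(-2 - 1\right)^{2}} + \frac{\left(-2 - 1\right)^{2}}{28}\right) = \left(\left(991 + 418\right) + 648\right) + \left(- \frac{26}{\left(-3\right)^{2}} + \frac{\left(-3\right)^{2}}{28}\right) = \left(1409 + 648\right) + \left(- \frac{26}{9} + \frac{1}{28} \cdot 9\right) = 2057 + \left(\left(-26\right) \frac{1}{9} + \frac{9}{28}\right) = 2057 + \left(- \frac{26}{9} + \frac{9}{28}\right) = 2057 - \frac{647}{252} = \frac{517717}{252}$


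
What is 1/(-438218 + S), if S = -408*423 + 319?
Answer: -1/610483 ≈ -1.6380e-6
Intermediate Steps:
S = -172265 (S = -172584 + 319 = -172265)
1/(-438218 + S) = 1/(-438218 - 172265) = 1/(-610483) = -1/610483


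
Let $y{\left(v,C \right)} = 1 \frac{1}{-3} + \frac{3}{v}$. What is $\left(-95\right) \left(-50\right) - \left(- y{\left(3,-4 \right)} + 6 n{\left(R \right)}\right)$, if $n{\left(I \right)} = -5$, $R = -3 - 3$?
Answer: $\frac{14342}{3} \approx 4780.7$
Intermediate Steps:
$y{\left(v,C \right)} = - \frac{1}{3} + \frac{3}{v}$ ($y{\left(v,C \right)} = 1 \left(- \frac{1}{3}\right) + \frac{3}{v} = - \frac{1}{3} + \frac{3}{v}$)
$R = -6$ ($R = -3 - 3 = -6$)
$\left(-95\right) \left(-50\right) - \left(- y{\left(3,-4 \right)} + 6 n{\left(R \right)}\right) = \left(-95\right) \left(-50\right) + \left(\left(-6\right) \left(-5\right) + \frac{9 - 3}{3 \cdot 3}\right) = 4750 + \left(30 + \frac{1}{3} \cdot \frac{1}{3} \left(9 - 3\right)\right) = 4750 + \left(30 + \frac{1}{3} \cdot \frac{1}{3} \cdot 6\right) = 4750 + \left(30 + \frac{2}{3}\right) = 4750 + \frac{92}{3} = \frac{14342}{3}$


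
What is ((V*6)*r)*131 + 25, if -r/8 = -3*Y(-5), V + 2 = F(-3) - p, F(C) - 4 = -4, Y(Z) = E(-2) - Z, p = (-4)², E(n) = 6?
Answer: -3735047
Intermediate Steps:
p = 16
Y(Z) = 6 - Z
F(C) = 0 (F(C) = 4 - 4 = 0)
V = -18 (V = -2 + (0 - 1*16) = -2 + (0 - 16) = -2 - 16 = -18)
r = 264 (r = -(-24)*(6 - 1*(-5)) = -(-24)*(6 + 5) = -(-24)*11 = -8*(-33) = 264)
((V*6)*r)*131 + 25 = (-18*6*264)*131 + 25 = -108*264*131 + 25 = -28512*131 + 25 = -3735072 + 25 = -3735047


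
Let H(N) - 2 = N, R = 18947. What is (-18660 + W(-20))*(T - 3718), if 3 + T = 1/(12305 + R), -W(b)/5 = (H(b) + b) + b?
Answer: 1068111626835/15626 ≈ 6.8355e+7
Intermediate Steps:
H(N) = 2 + N
W(b) = -10 - 15*b (W(b) = -5*(((2 + b) + b) + b) = -5*((2 + 2*b) + b) = -5*(2 + 3*b) = -10 - 15*b)
T = -93755/31252 (T = -3 + 1/(12305 + 18947) = -3 + 1/31252 = -93755/31252 ≈ -3.0000)
(-18660 + W(-20))*(T - 3718) = (-18660 + (-10 - 15*(-20)))*(-93755/31252 - 3718) = (-18660 + (-10 + 300))*(-116288691/31252) = (-18660 + 290)*(-116288691/31252) = -18370*(-116288691/31252) = 1068111626835/15626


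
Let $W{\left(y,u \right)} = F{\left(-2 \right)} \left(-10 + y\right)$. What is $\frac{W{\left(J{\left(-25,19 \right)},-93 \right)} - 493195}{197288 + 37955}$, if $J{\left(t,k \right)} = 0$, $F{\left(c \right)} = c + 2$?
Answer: $- \frac{493195}{235243} \approx -2.0965$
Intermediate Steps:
$F{\left(c \right)} = 2 + c$
$W{\left(y,u \right)} = 0$ ($W{\left(y,u \right)} = \left(2 - 2\right) \left(-10 + y\right) = 0 \left(-10 + y\right) = 0$)
$\frac{W{\left(J{\left(-25,19 \right)},-93 \right)} - 493195}{197288 + 37955} = \frac{0 - 493195}{197288 + 37955} = - \frac{493195}{235243}$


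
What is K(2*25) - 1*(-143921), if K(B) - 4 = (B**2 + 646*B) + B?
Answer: 178775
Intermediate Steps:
K(B) = 4 + B**2 + 647*B (K(B) = 4 + ((B**2 + 646*B) + B) = 4 + (B**2 + 647*B) = 4 + B**2 + 647*B)
K(2*25) - 1*(-143921) = (4 + (2*25)**2 + 647*(2*25)) - 1*(-143921) = (4 + 50**2 + 647*50) + 143921 = (4 + 2500 + 32350) + 143921 = 34854 + 143921 = 178775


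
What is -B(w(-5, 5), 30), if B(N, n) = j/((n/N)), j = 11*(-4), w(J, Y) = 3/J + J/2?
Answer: -341/75 ≈ -4.5467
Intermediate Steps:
w(J, Y) = J/2 + 3/J (w(J, Y) = 3/J + J*(½) = 3/J + J/2 = J/2 + 3/J)
j = -44
B(N, n) = -44*N/n
-B(w(-5, 5), 30) = -(-44)*((½)*(-5) + 3/(-5))/30 = -(-44)*(-5/2 + 3*(-⅕))/30 = -(-44)*(-5/2 - ⅗)/30 = -(-44)*(-31)/(10*30) = -1*341/75 = -341/75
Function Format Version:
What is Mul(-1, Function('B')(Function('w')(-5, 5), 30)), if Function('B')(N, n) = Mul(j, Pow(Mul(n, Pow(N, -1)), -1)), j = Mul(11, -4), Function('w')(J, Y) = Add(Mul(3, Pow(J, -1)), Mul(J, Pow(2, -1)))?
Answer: Rational(-341, 75) ≈ -4.5467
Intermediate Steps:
Function('w')(J, Y) = Add(Mul(Rational(1, 2), J), Mul(3, Pow(J, -1))) (Function('w')(J, Y) = Add(Mul(3, Pow(J, -1)), Mul(J, Rational(1, 2))) = Add(Mul(3, Pow(J, -1)), Mul(Rational(1, 2), J)) = Add(Mul(Rational(1, 2), J), Mul(3, Pow(J, -1))))
j = -44
Function('B')(N, n) = Mul(-44, N, Pow(n, -1)) (Function('B')(N, n) = Mul(-44, Pow(Mul(n, Pow(N, -1)), -1)) = Mul(-44, Mul(N, Pow(n, -1))) = Mul(-44, N, Pow(n, -1)))
Mul(-1, Function('B')(Function('w')(-5, 5), 30)) = Mul(-1, Mul(-44, Add(Mul(Rational(1, 2), -5), Mul(3, Pow(-5, -1))), Pow(30, -1))) = Mul(-1, Mul(-44, Add(Rational(-5, 2), Mul(3, Rational(-1, 5))), Rational(1, 30))) = Mul(-1, Mul(-44, Add(Rational(-5, 2), Rational(-3, 5)), Rational(1, 30))) = Mul(-1, Mul(-44, Rational(-31, 10), Rational(1, 30))) = Mul(-1, Rational(341, 75)) = Rational(-341, 75)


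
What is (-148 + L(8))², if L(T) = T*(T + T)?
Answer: 400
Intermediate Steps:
L(T) = 2*T² (L(T) = T*(2*T) = 2*T²)
(-148 + L(8))² = (-148 + 2*8²)² = (-148 + 2*64)² = (-148 + 128)² = (-20)² = 400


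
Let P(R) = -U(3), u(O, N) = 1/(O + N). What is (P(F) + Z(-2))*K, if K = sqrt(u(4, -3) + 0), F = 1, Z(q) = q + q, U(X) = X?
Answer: -7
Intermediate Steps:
u(O, N) = 1/(N + O)
Z(q) = 2*q
P(R) = -3 (P(R) = -1*3 = -3)
K = 1 (K = sqrt(1/(-3 + 4) + 0) = sqrt(1/1 + 0) = sqrt(1 + 0) = sqrt(1) = 1)
(P(F) + Z(-2))*K = (-3 + 2*(-2))*1 = (-3 - 4)*1 = -7*1 = -7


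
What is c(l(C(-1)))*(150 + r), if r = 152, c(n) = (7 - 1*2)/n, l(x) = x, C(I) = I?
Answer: -1510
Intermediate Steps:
c(n) = 5/n (c(n) = (7 - 2)/n = 5/n)
c(l(C(-1)))*(150 + r) = (5/(-1))*(150 + 152) = (5*(-1))*302 = -5*302 = -1510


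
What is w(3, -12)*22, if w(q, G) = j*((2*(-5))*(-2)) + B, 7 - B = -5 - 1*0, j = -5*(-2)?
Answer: 4664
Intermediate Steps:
j = 10
B = 12 (B = 7 - (-5 - 1*0) = 7 - (-5 + 0) = 7 - 1*(-5) = 7 + 5 = 12)
w(q, G) = 212 (w(q, G) = 10*((2*(-5))*(-2)) + 12 = 10*(-10*(-2)) + 12 = 10*20 + 12 = 200 + 12 = 212)
w(3, -12)*22 = 212*22 = 4664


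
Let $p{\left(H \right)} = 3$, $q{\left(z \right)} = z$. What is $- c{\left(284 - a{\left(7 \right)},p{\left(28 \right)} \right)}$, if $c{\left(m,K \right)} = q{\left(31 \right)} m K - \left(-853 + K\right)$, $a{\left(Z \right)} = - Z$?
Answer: $-27913$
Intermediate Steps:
$c{\left(m,K \right)} = 853 - K + 31 K m$ ($c{\left(m,K \right)} = 31 m K - \left(-853 + K\right) = 31 K m - \left(-853 + K\right) = 853 - K + 31 K m$)
$- c{\left(284 - a{\left(7 \right)},p{\left(28 \right)} \right)} = - (853 - 3 + 31 \cdot 3 \left(284 - \left(-1\right) 7\right)) = - (853 - 3 + 31 \cdot 3 \left(284 - -7\right)) = - (853 - 3 + 31 \cdot 3 \left(284 + 7\right)) = - (853 - 3 + 31 \cdot 3 \cdot 291) = - (853 - 3 + 27063) = \left(-1\right) 27913 = -27913$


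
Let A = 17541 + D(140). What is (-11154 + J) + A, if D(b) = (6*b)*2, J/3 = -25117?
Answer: -67284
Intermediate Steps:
J = -75351 (J = 3*(-25117) = -75351)
D(b) = 12*b
A = 19221 (A = 17541 + 12*140 = 17541 + 1680 = 19221)
(-11154 + J) + A = (-11154 - 75351) + 19221 = -86505 + 19221 = -67284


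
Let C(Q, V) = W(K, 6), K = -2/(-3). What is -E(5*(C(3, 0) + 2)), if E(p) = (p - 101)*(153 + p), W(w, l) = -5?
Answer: 16008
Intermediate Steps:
K = ⅔ (K = -2*(-⅓) = ⅔ ≈ 0.66667)
C(Q, V) = -5
E(p) = (-101 + p)*(153 + p)
-E(5*(C(3, 0) + 2)) = -(-15453 + (5*(-5 + 2))² + 52*(5*(-5 + 2))) = -(-15453 + (5*(-3))² + 52*(5*(-3))) = -(-15453 + (-15)² + 52*(-15)) = -(-15453 + 225 - 780) = -1*(-16008) = 16008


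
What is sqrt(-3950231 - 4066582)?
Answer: 27*I*sqrt(10997) ≈ 2831.4*I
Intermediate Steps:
sqrt(-3950231 - 4066582) = sqrt(-8016813) = 27*I*sqrt(10997)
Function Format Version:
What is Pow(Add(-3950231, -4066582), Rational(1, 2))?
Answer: Mul(27, I, Pow(10997, Rational(1, 2))) ≈ Mul(2831.4, I)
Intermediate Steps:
Pow(Add(-3950231, -4066582), Rational(1, 2)) = Pow(-8016813, Rational(1, 2)) = Mul(27, I, Pow(10997, Rational(1, 2)))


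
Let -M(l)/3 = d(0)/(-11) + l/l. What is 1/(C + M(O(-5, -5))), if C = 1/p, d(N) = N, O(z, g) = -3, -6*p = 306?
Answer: -51/154 ≈ -0.33117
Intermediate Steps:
p = -51 (p = -⅙*306 = -51)
C = -1/51 (C = 1/(-51) = -1/51 ≈ -0.019608)
M(l) = -3 (M(l) = -3*(0/(-11) + l/l) = -3*(0*(-1/11) + 1) = -3*(0 + 1) = -3*1 = -3)
1/(C + M(O(-5, -5))) = 1/(-1/51 - 3) = 1/(-154/51) = -51/154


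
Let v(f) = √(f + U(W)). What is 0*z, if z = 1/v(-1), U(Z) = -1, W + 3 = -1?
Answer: 0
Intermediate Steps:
W = -4 (W = -3 - 1 = -4)
v(f) = √(-1 + f) (v(f) = √(f - 1) = √(-1 + f))
z = -I*√2/2 (z = 1/(√(-1 - 1)) = 1/(√(-2)) = 1/(I*√2) = -I*√2/2 ≈ -0.70711*I)
0*z = 0*(-I*√2/2) = 0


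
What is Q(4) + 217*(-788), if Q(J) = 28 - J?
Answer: -170972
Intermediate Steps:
Q(4) + 217*(-788) = (28 - 1*4) + 217*(-788) = (28 - 4) - 170996 = 24 - 170996 = -170972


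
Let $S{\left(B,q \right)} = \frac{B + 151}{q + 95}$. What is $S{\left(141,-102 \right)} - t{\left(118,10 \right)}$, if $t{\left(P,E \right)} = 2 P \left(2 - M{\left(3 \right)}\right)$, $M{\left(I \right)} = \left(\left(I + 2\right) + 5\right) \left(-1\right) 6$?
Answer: $- \frac{102716}{7} \approx -14674.0$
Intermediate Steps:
$S{\left(B,q \right)} = \frac{151 + B}{95 + q}$
$M{\left(I \right)} = -42 - 6 I$ ($M{\left(I \right)} = \left(\left(2 + I\right) + 5\right) \left(-1\right) 6 = \left(7 + I\right) \left(-1\right) 6 = \left(-7 - I\right) 6 = -42 - 6 I$)
$t{\left(P,E \right)} = 124 P$ ($t{\left(P,E \right)} = 2 P \left(2 - \left(-42 - 18\right)\right) = 2 P \left(2 - -60\right) = 2 P \left(2 + 60\right) = 2 P 62 = 124 P$)
$S{\left(141,-102 \right)} - t{\left(118,10 \right)} = \frac{151 + 141}{95 - 102} - 124 \cdot 118 = \frac{1}{-7} \cdot 292 - 14632 = \left(- \frac{1}{7}\right) 292 - 14632 = - \frac{292}{7} - 14632 = - \frac{102716}{7}$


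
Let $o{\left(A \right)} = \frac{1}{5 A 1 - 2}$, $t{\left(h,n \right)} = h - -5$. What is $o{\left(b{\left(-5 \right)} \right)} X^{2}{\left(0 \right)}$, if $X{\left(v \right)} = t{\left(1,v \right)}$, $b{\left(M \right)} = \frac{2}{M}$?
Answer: $-9$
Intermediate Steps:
$t{\left(h,n \right)} = 5 + h$ ($t{\left(h,n \right)} = h + 5 = 5 + h$)
$X{\left(v \right)} = 6$ ($X{\left(v \right)} = 5 + 1 = 6$)
$o{\left(A \right)} = \frac{1}{-2 + 5 A}$ ($o{\left(A \right)} = \frac{1}{5 A - 2} = \frac{1}{-2 + 5 A}$)
$o{\left(b{\left(-5 \right)} \right)} X^{2}{\left(0 \right)} = \frac{6^{2}}{-2 + 5 \frac{2}{-5}} = \frac{1}{-2 + 5 \cdot 2 \left(- \frac{1}{5}\right)} 36 = \frac{1}{-2 + 5 \left(- \frac{2}{5}\right)} 36 = \frac{1}{-2 - 2} \cdot 36 = \frac{1}{-4} \cdot 36 = \left(- \frac{1}{4}\right) 36 = -9$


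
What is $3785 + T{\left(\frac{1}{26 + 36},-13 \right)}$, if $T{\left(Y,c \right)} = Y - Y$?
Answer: $3785$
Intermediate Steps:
$T{\left(Y,c \right)} = 0$
$3785 + T{\left(\frac{1}{26 + 36},-13 \right)} = 3785 + 0 = 3785$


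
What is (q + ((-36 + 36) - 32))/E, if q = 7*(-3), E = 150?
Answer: -53/150 ≈ -0.35333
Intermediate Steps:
q = -21
(q + ((-36 + 36) - 32))/E = (-21 + ((-36 + 36) - 32))/150 = (-21 + (0 - 32))*(1/150) = (-21 - 32)*(1/150) = -53*1/150 = -53/150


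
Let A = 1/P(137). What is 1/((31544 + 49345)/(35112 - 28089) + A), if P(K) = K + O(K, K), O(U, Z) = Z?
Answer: 641434/7390203 ≈ 0.086795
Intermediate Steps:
P(K) = 2*K (P(K) = K + K = 2*K)
A = 1/274 (A = 1/(2*137) = 1/274 ≈ 0.0036496)
1/((31544 + 49345)/(35112 - 28089) + A) = 1/((31544 + 49345)/(35112 - 28089) + 1/274) = 1/(80889/7023 + 1/274) = 1/(80889*(1/7023) + 1/274) = 1/(26963/2341 + 1/274) = 1/(7390203/641434) = 641434/7390203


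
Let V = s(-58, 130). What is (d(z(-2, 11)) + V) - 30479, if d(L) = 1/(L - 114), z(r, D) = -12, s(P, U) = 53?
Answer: -3833677/126 ≈ -30426.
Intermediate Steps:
V = 53
d(L) = 1/(-114 + L)
(d(z(-2, 11)) + V) - 30479 = (1/(-114 - 12) + 53) - 30479 = (1/(-126) + 53) - 30479 = (-1/126 + 53) - 30479 = 6677/126 - 30479 = -3833677/126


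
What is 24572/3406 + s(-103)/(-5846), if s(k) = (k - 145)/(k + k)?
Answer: 3698828148/512720507 ≈ 7.2141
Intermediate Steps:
s(k) = (-145 + k)/(2*k) (s(k) = (-145 + k)/((2*k)) = (-145 + k)*(1/(2*k)) = (-145 + k)/(2*k))
24572/3406 + s(-103)/(-5846) = 24572/3406 + ((1/2)*(-145 - 103)/(-103))/(-5846) = 24572*(1/3406) + ((1/2)*(-1/103)*(-248))*(-1/5846) = 12286/1703 + (124/103)*(-1/5846) = 12286/1703 - 62/301069 = 3698828148/512720507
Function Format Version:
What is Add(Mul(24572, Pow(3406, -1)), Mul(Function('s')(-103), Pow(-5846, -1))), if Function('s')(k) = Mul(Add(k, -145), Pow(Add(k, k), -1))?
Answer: Rational(3698828148, 512720507) ≈ 7.2141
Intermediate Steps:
Function('s')(k) = Mul(Rational(1, 2), Pow(k, -1), Add(-145, k)) (Function('s')(k) = Mul(Add(-145, k), Pow(Mul(2, k), -1)) = Mul(Add(-145, k), Mul(Rational(1, 2), Pow(k, -1))) = Mul(Rational(1, 2), Pow(k, -1), Add(-145, k)))
Add(Mul(24572, Pow(3406, -1)), Mul(Function('s')(-103), Pow(-5846, -1))) = Add(Mul(24572, Pow(3406, -1)), Mul(Mul(Rational(1, 2), Pow(-103, -1), Add(-145, -103)), Pow(-5846, -1))) = Add(Mul(24572, Rational(1, 3406)), Mul(Mul(Rational(1, 2), Rational(-1, 103), -248), Rational(-1, 5846))) = Add(Rational(12286, 1703), Mul(Rational(124, 103), Rational(-1, 5846))) = Add(Rational(12286, 1703), Rational(-62, 301069)) = Rational(3698828148, 512720507)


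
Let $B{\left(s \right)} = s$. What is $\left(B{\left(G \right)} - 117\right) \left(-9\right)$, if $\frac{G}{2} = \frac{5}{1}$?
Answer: $963$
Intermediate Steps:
$G = 10$ ($G = 2 \cdot \frac{5}{1} = 2 \cdot 5 \cdot 1 = 2 \cdot 5 = 10$)
$\left(B{\left(G \right)} - 117\right) \left(-9\right) = \left(10 - 117\right) \left(-9\right) = \left(-107\right) \left(-9\right) = 963$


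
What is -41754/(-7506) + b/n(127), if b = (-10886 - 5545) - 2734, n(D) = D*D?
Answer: 88266296/20177379 ≈ 4.3745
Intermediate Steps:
n(D) = D²
b = -19165 (b = -16431 - 2734 = -19165)
-41754/(-7506) + b/n(127) = -41754/(-7506) - 19165/(127²) = -41754*(-1/7506) - 19165/16129 = 6959/1251 - 19165*1/16129 = 6959/1251 - 19165/16129 = 88266296/20177379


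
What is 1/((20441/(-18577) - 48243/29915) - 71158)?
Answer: -555730955/39546210998616 ≈ -1.4053e-5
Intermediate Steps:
1/((20441/(-18577) - 48243/29915) - 71158) = 1/((20441*(-1/18577) - 48243*1/29915) - 71158) = 1/((-20441/18577 - 48243/29915) - 71158) = 1/(-1507702726/555730955 - 71158) = 1/(-39546210998616/555730955) = -555730955/39546210998616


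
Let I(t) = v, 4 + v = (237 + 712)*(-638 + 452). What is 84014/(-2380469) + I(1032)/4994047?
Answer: -119966498800/1698310581149 ≈ -0.070639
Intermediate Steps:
v = -176518 (v = -4 + (237 + 712)*(-638 + 452) = -4 + 949*(-186) = -4 - 176514 = -176518)
I(t) = -176518
84014/(-2380469) + I(1032)/4994047 = 84014/(-2380469) - 176518/4994047 = 84014*(-1/2380469) - 176518*1/4994047 = -12002/340067 - 176518/4994047 = -119966498800/1698310581149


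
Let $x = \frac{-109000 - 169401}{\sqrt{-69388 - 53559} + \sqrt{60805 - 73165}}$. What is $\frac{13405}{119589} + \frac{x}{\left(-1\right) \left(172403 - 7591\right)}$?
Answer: $\frac{- 33293697189 i + 2209304860 \sqrt{122947} + 4418609720 \sqrt{3090}}{19709702268 \left(\sqrt{122947} + 2 \sqrt{3090}\right)} \approx 0.11209 - 0.0036578 i$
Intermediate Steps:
$x = - \frac{278401}{i \sqrt{122947} + 2 i \sqrt{3090}}$ ($x = - \frac{278401}{\sqrt{-122947} + \sqrt{-12360}} = - \frac{278401}{i \sqrt{122947} + 2 i \sqrt{3090}} \approx 602.84 i$)
$\frac{13405}{119589} + \frac{x}{\left(-1\right) \left(172403 - 7591\right)} = \frac{13405}{119589} + \frac{278401 i \frac{1}{\sqrt{122947} + 2 \sqrt{3090}}}{\left(-1\right) \left(172403 - 7591\right)} = 13405 \cdot \frac{1}{119589} + \frac{278401 i \frac{1}{\sqrt{122947} + 2 \sqrt{3090}}}{\left(-1\right) 164812} = \frac{13405}{119589} + \frac{278401 i \frac{1}{\sqrt{122947} + 2 \sqrt{3090}}}{-164812} = \frac{13405}{119589} + \frac{278401 i}{\sqrt{122947} + 2 \sqrt{3090}} \left(- \frac{1}{164812}\right) = \frac{13405}{119589} - \frac{278401 i}{164812 \left(\sqrt{122947} + 2 \sqrt{3090}\right)}$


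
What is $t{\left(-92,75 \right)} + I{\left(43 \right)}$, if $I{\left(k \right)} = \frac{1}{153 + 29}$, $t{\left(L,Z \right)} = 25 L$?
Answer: $- \frac{418599}{182} \approx -2300.0$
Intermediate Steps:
$I{\left(k \right)} = \frac{1}{182}$
$t{\left(-92,75 \right)} + I{\left(43 \right)} = 25 \left(-92\right) + \frac{1}{182} = -2300 + \frac{1}{182} = - \frac{418599}{182}$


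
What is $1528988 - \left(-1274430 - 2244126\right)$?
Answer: $5047544$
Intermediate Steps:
$1528988 - \left(-1274430 - 2244126\right) = 1528988 - -3518556 = 1528988 + 3518556 = 5047544$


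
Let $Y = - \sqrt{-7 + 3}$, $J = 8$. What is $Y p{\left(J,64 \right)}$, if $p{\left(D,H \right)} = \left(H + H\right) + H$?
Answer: $- 384 i \approx - 384.0 i$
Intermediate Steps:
$p{\left(D,H \right)} = 3 H$ ($p{\left(D,H \right)} = 2 H + H = 3 H$)
$Y = - 2 i$ ($Y = - \sqrt{-4} = - 2 i \approx - 2.0 i$)
$Y p{\left(J,64 \right)} = - 2 i 3 \cdot 64 = - 2 i 192 = - 384 i$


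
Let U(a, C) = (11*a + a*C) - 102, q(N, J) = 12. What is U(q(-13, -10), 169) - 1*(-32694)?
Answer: 34752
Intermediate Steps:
U(a, C) = -102 + 11*a + C*a (U(a, C) = (11*a + C*a) - 102 = -102 + 11*a + C*a)
U(q(-13, -10), 169) - 1*(-32694) = (-102 + 11*12 + 169*12) - 1*(-32694) = (-102 + 132 + 2028) + 32694 = 2058 + 32694 = 34752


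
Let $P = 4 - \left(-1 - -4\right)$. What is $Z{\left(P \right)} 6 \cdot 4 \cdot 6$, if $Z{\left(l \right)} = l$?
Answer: $144$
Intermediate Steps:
$P = 1$ ($P = 4 - \left(-1 + 4\right) = 4 - 3 = 1$)
$Z{\left(P \right)} 6 \cdot 4 \cdot 6 = 1 \cdot 6 \cdot 4 \cdot 6 = 1 \cdot 24 \cdot 6 = 1 \cdot 144 = 144$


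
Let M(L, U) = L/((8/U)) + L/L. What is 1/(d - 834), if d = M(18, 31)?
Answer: -4/3053 ≈ -0.0013102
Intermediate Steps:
M(L, U) = 1 + L*U/8 (M(L, U) = L*(U/8) + 1 = L*U/8 + 1 = 1 + L*U/8)
d = 283/4 (d = 1 + (⅛)*18*31 = 1 + 279/4 = 283/4 ≈ 70.750)
1/(d - 834) = 1/(283/4 - 834) = 1/(-3053/4) = -4/3053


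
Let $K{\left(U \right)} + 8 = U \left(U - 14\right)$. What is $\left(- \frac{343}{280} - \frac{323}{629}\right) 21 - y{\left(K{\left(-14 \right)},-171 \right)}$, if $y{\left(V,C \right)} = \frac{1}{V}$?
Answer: $- \frac{2593769}{71040} \approx -36.511$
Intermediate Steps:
$K{\left(U \right)} = -8 + U \left(-14 + U\right)$ ($K{\left(U \right)} = -8 + U \left(U - 14\right) = -8 + U \left(-14 + U\right)$)
$\left(- \frac{343}{280} - \frac{323}{629}\right) 21 - y{\left(K{\left(-14 \right)},-171 \right)} = \left(- \frac{343}{280} - \frac{323}{629}\right) 21 - \frac{1}{-8 + \left(-14\right)^{2} - -196} = \left(\left(-343\right) \frac{1}{280} - \frac{19}{37}\right) 21 - \frac{1}{-8 + 196 + 196} = \left(- \frac{49}{40} - \frac{19}{37}\right) 21 - \frac{1}{384} = \left(- \frac{2573}{1480}\right) 21 - \frac{1}{384} = - \frac{54033}{1480} - \frac{1}{384} = - \frac{2593769}{71040}$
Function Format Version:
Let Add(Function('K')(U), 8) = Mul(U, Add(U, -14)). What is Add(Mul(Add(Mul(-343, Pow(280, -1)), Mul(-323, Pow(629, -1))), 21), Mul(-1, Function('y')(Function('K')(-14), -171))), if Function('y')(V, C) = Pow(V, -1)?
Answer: Rational(-2593769, 71040) ≈ -36.511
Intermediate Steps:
Function('K')(U) = Add(-8, Mul(U, Add(-14, U))) (Function('K')(U) = Add(-8, Mul(U, Add(U, -14))) = Add(-8, Mul(U, Add(-14, U))))
Add(Mul(Add(Mul(-343, Pow(280, -1)), Mul(-323, Pow(629, -1))), 21), Mul(-1, Function('y')(Function('K')(-14), -171))) = Add(Mul(Add(Mul(-343, Pow(280, -1)), Mul(-323, Pow(629, -1))), 21), Mul(-1, Pow(Add(-8, Pow(-14, 2), Mul(-14, -14)), -1))) = Add(Mul(Add(Mul(-343, Rational(1, 280)), Mul(-323, Rational(1, 629))), 21), Mul(-1, Pow(Add(-8, 196, 196), -1))) = Add(Mul(Add(Rational(-49, 40), Rational(-19, 37)), 21), Mul(-1, Pow(384, -1))) = Add(Mul(Rational(-2573, 1480), 21), Mul(-1, Rational(1, 384))) = Add(Rational(-54033, 1480), Rational(-1, 384)) = Rational(-2593769, 71040)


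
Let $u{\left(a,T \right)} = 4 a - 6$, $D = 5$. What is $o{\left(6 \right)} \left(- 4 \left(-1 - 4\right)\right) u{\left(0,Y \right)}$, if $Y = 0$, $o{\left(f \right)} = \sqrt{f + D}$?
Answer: $- 120 \sqrt{11} \approx -398.0$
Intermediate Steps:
$o{\left(f \right)} = \sqrt{5 + f}$ ($o{\left(f \right)} = \sqrt{f + 5} = \sqrt{5 + f}$)
$u{\left(a,T \right)} = -6 + 4 a$
$o{\left(6 \right)} \left(- 4 \left(-1 - 4\right)\right) u{\left(0,Y \right)} = \sqrt{5 + 6} \left(- 4 \left(-1 - 4\right)\right) \left(-6 + 4 \cdot 0\right) = \sqrt{11} \left(\left(-4\right) \left(-5\right)\right) \left(-6 + 0\right) = \sqrt{11} \cdot 20 \left(-6\right) = 20 \sqrt{11} \left(-6\right) = - 120 \sqrt{11}$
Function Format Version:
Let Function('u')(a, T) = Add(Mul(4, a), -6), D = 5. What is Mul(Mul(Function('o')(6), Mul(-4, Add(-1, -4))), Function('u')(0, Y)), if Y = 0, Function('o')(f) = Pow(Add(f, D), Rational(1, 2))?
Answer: Mul(-120, Pow(11, Rational(1, 2))) ≈ -398.00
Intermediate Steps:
Function('o')(f) = Pow(Add(5, f), Rational(1, 2)) (Function('o')(f) = Pow(Add(f, 5), Rational(1, 2)) = Pow(Add(5, f), Rational(1, 2)))
Function('u')(a, T) = Add(-6, Mul(4, a))
Mul(Mul(Function('o')(6), Mul(-4, Add(-1, -4))), Function('u')(0, Y)) = Mul(Mul(Pow(Add(5, 6), Rational(1, 2)), Mul(-4, Add(-1, -4))), Add(-6, Mul(4, 0))) = Mul(Mul(Pow(11, Rational(1, 2)), Mul(-4, -5)), Add(-6, 0)) = Mul(Mul(Pow(11, Rational(1, 2)), 20), -6) = Mul(Mul(20, Pow(11, Rational(1, 2))), -6) = Mul(-120, Pow(11, Rational(1, 2)))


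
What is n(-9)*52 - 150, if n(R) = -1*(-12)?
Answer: 474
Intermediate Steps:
n(R) = 12
n(-9)*52 - 150 = 12*52 - 150 = 624 - 150 = 474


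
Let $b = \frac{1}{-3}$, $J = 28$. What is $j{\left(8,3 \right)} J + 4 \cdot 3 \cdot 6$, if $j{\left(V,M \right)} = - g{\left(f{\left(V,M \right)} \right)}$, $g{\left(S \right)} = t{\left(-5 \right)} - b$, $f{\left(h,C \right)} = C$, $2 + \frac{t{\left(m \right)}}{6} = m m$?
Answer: $- \frac{11404}{3} \approx -3801.3$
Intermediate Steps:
$t{\left(m \right)} = -12 + 6 m^{2}$ ($t{\left(m \right)} = -12 + 6 m m = -12 + 6 m^{2}$)
$b = - \frac{1}{3} \approx -0.33333$
$g{\left(S \right)} = \frac{415}{3}$ ($g{\left(S \right)} = \left(-12 + 6 \left(-5\right)^{2}\right) - - \frac{1}{3} = \left(-12 + 6 \cdot 25\right) + \frac{1}{3} = \left(-12 + 150\right) + \frac{1}{3} = 138 + \frac{1}{3} = \frac{415}{3}$)
$j{\left(V,M \right)} = - \frac{415}{3}$ ($j{\left(V,M \right)} = \left(-1\right) \frac{415}{3} = - \frac{415}{3}$)
$j{\left(8,3 \right)} J + 4 \cdot 3 \cdot 6 = \left(- \frac{415}{3}\right) 28 + 4 \cdot 3 \cdot 6 = - \frac{11620}{3} + 12 \cdot 6 = - \frac{11620}{3} + 72 = - \frac{11404}{3}$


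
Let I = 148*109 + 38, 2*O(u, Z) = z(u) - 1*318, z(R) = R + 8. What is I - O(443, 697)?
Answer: 32207/2 ≈ 16104.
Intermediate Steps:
z(R) = 8 + R
O(u, Z) = -155 + u/2 (O(u, Z) = ((8 + u) - 1*318)/2 = ((8 + u) - 318)/2 = (-310 + u)/2 = -155 + u/2)
I = 16170 (I = 16132 + 38 = 16170)
I - O(443, 697) = 16170 - (-155 + (1/2)*443) = 16170 - (-155 + 443/2) = 16170 - 1*133/2 = 16170 - 133/2 = 32207/2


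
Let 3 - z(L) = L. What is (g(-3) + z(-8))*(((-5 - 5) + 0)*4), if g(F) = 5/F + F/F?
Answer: -1240/3 ≈ -413.33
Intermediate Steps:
z(L) = 3 - L
g(F) = 1 + 5/F (g(F) = 5/F + 1 = 1 + 5/F)
(g(-3) + z(-8))*(((-5 - 5) + 0)*4) = ((5 - 3)/(-3) + (3 - 1*(-8)))*(((-5 - 5) + 0)*4) = (-⅓*2 + (3 + 8))*((-10 + 0)*4) = (-⅔ + 11)*(-10*4) = (31/3)*(-40) = -1240/3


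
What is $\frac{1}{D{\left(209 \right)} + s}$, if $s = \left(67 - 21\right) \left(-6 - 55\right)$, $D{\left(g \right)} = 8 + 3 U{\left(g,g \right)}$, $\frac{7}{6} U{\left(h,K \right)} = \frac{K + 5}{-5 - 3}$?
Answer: $- \frac{14}{40135} \approx -0.00034882$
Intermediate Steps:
$U{\left(h,K \right)} = - \frac{15}{28} - \frac{3 K}{28}$ ($U{\left(h,K \right)} = \frac{6 \frac{K + 5}{-5 - 3}}{7} = \frac{6 \frac{5 + K}{-8}}{7} = \frac{6 \left(5 + K\right) \left(- \frac{1}{8}\right)}{7} = \frac{6 \left(- \frac{5}{8} - \frac{K}{8}\right)}{7} = - \frac{15}{28} - \frac{3 K}{28}$)
$D{\left(g \right)} = \frac{179}{28} - \frac{9 g}{28}$ ($D{\left(g \right)} = 8 + 3 \left(- \frac{15}{28} - \frac{3 g}{28}\right) = 8 - \left(\frac{45}{28} + \frac{9 g}{28}\right) = \frac{179}{28} - \frac{9 g}{28}$)
$s = -2806$ ($s = 46 \left(-6 - 55\right) = 46 \left(-61\right) = -2806$)
$\frac{1}{D{\left(209 \right)} + s} = \frac{1}{\left(\frac{179}{28} - \frac{1881}{28}\right) - 2806} = \frac{1}{- \frac{851}{14} - 2806} = \frac{1}{- \frac{40135}{14}} = - \frac{14}{40135}$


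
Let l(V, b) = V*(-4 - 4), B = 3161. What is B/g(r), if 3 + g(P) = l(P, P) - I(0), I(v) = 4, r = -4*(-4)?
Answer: -3161/135 ≈ -23.415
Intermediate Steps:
r = 16
l(V, b) = -8*V (l(V, b) = V*(-8) = -8*V)
g(P) = -7 - 8*P (g(P) = -3 + (-8*P - 1*4) = -3 + (-8*P - 4) = -3 + (-4 - 8*P) = -7 - 8*P)
B/g(r) = 3161/(-7 - 8*16) = 3161/(-7 - 128) = 3161/(-135) = 3161*(-1/135) = -3161/135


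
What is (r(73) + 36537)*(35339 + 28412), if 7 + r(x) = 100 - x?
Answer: 2330545307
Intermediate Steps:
r(x) = 93 - x (r(x) = -7 + (100 - x) = 93 - x)
(r(73) + 36537)*(35339 + 28412) = ((93 - 1*73) + 36537)*(35339 + 28412) = ((93 - 73) + 36537)*63751 = (20 + 36537)*63751 = 36557*63751 = 2330545307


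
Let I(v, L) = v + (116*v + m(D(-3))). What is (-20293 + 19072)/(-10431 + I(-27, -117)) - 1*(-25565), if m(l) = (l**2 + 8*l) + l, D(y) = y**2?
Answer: 114429347/4476 ≈ 25565.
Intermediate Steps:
m(l) = l**2 + 9*l
I(v, L) = 162 + 117*v (I(v, L) = v + (116*v + (-3)**2*(9 + (-3)**2)) = v + (116*v + 9*(9 + 9)) = v + (116*v + 9*18) = v + (116*v + 162) = v + (162 + 116*v) = 162 + 117*v)
(-20293 + 19072)/(-10431 + I(-27, -117)) - 1*(-25565) = (-20293 + 19072)/(-10431 + (162 + 117*(-27))) - 1*(-25565) = -1221/(-10431 + (162 - 3159)) + 25565 = -1221/(-10431 - 2997) + 25565 = -1221/(-13428) + 25565 = -1221*(-1/13428) + 25565 = 407/4476 + 25565 = 114429347/4476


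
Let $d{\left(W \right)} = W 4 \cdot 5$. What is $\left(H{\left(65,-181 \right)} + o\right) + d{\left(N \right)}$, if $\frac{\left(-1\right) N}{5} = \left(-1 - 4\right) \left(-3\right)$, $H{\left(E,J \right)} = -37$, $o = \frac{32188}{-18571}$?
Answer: $- \frac{28575815}{18571} \approx -1538.7$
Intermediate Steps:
$o = - \frac{32188}{18571}$ ($o = 32188 \left(- \frac{1}{18571}\right) = - \frac{32188}{18571} \approx -1.7332$)
$N = -75$ ($N = - 5 \left(-1 - 4\right) \left(-3\right) = - 5 \left(\left(-5\right) \left(-3\right)\right) = \left(-5\right) 15 = -75$)
$d{\left(W \right)} = 20 W$ ($d{\left(W \right)} = 4 W 5 = 20 W$)
$\left(H{\left(65,-181 \right)} + o\right) + d{\left(N \right)} = \left(-37 - \frac{32188}{18571}\right) + 20 \left(-75\right) = - \frac{719315}{18571} - 1500 = - \frac{28575815}{18571}$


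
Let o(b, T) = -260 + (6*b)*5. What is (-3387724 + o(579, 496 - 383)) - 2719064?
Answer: -6089678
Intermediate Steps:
o(b, T) = -260 + 30*b
(-3387724 + o(579, 496 - 383)) - 2719064 = (-3387724 + (-260 + 30*579)) - 2719064 = (-3387724 + (-260 + 17370)) - 2719064 = (-3387724 + 17110) - 2719064 = -3370614 - 2719064 = -6089678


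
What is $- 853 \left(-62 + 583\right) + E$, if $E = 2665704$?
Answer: $2221291$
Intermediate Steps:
$- 853 \left(-62 + 583\right) + E = - 853 \left(-62 + 583\right) + 2665704 = \left(-853\right) 521 + 2665704 = -444413 + 2665704 = 2221291$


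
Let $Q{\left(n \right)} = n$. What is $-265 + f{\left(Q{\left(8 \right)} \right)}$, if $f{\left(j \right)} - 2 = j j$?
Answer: $-199$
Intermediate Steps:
$f{\left(j \right)} = 2 + j^{2}$ ($f{\left(j \right)} = 2 + j j = 2 + j^{2}$)
$-265 + f{\left(Q{\left(8 \right)} \right)} = -265 + \left(2 + 8^{2}\right) = -265 + \left(2 + 64\right) = -265 + 66 = -199$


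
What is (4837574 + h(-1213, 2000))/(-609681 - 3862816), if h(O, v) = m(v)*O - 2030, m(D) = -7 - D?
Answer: -7270035/4472497 ≈ -1.6255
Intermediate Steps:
h(O, v) = -2030 + O*(-7 - v) (h(O, v) = (-7 - v)*O - 2030 = O*(-7 - v) - 2030 = -2030 + O*(-7 - v))
(4837574 + h(-1213, 2000))/(-609681 - 3862816) = (4837574 + (-2030 - 1*(-1213)*(7 + 2000)))/(-609681 - 3862816) = (4837574 + (-2030 - 1*(-1213)*2007))/(-4472497) = (4837574 + (-2030 + 2434491))*(-1/4472497) = (4837574 + 2432461)*(-1/4472497) = 7270035*(-1/4472497) = -7270035/4472497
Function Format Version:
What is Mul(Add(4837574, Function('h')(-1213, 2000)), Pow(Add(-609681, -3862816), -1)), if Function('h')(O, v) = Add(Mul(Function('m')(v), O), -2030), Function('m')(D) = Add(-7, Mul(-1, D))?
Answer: Rational(-7270035, 4472497) ≈ -1.6255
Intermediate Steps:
Function('h')(O, v) = Add(-2030, Mul(O, Add(-7, Mul(-1, v)))) (Function('h')(O, v) = Add(Mul(Add(-7, Mul(-1, v)), O), -2030) = Add(Mul(O, Add(-7, Mul(-1, v))), -2030) = Add(-2030, Mul(O, Add(-7, Mul(-1, v)))))
Mul(Add(4837574, Function('h')(-1213, 2000)), Pow(Add(-609681, -3862816), -1)) = Mul(Add(4837574, Add(-2030, Mul(-1, -1213, Add(7, 2000)))), Pow(Add(-609681, -3862816), -1)) = Mul(Add(4837574, Add(-2030, Mul(-1, -1213, 2007))), Pow(-4472497, -1)) = Mul(Add(4837574, Add(-2030, 2434491)), Rational(-1, 4472497)) = Mul(Add(4837574, 2432461), Rational(-1, 4472497)) = Mul(7270035, Rational(-1, 4472497)) = Rational(-7270035, 4472497)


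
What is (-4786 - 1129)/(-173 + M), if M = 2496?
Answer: -5915/2323 ≈ -2.5463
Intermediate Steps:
(-4786 - 1129)/(-173 + M) = (-4786 - 1129)/(-173 + 2496) = -5915/2323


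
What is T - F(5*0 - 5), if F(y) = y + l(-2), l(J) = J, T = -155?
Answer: -148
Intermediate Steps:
F(y) = -2 + y (F(y) = y - 2 = -2 + y)
T - F(5*0 - 5) = -155 - (-2 + (5*0 - 5)) = -155 - (-2 + (0 - 5)) = -155 - (-2 - 5) = -155 - 1*(-7) = -155 + 7 = -148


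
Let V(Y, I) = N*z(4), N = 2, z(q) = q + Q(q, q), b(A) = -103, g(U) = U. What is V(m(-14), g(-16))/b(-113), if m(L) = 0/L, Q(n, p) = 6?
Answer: -20/103 ≈ -0.19417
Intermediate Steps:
m(L) = 0
z(q) = 6 + q (z(q) = q + 6 = 6 + q)
V(Y, I) = 20 (V(Y, I) = 2*(6 + 4) = 2*10 = 20)
V(m(-14), g(-16))/b(-113) = 20/(-103) = 20*(-1/103) = -20/103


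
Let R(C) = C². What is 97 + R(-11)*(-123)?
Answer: -14786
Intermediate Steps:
97 + R(-11)*(-123) = 97 + (-11)²*(-123) = 97 + 121*(-123) = 97 - 14883 = -14786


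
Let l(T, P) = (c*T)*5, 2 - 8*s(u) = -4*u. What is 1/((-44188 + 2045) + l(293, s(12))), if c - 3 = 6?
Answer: -1/28958 ≈ -3.4533e-5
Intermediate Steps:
c = 9 (c = 3 + 6 = 9)
s(u) = ¼ + u/2 (s(u) = ¼ - (-1)*u/2 = ¼ + u/2)
l(T, P) = 45*T (l(T, P) = (9*T)*5 = 45*T)
1/((-44188 + 2045) + l(293, s(12))) = 1/((-44188 + 2045) + 45*293) = 1/(-42143 + 13185) = 1/(-28958) = -1/28958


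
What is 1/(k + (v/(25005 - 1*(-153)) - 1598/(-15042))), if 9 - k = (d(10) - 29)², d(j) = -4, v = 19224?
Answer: -31535553/34030949749 ≈ -0.00092667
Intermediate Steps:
k = -1080 (k = 9 - (-4 - 29)² = 9 - 1*(-33)² = 9 - 1*1089 = 9 - 1089 = -1080)
1/(k + (v/(25005 - 1*(-153)) - 1598/(-15042))) = 1/(-1080 + (19224/(25005 - 1*(-153)) - 1598/(-15042))) = 1/(-1080 + (19224/(25005 + 153) - 1598*(-1/15042))) = 1/(-1080 + (19224/25158 + 799/7521)) = 1/(-1080 + (19224*(1/25158) + 799/7521)) = 1/(-1080 + (3204/4193 + 799/7521)) = 1/(-1080 + 27447491/31535553) = 1/(-34030949749/31535553) = -31535553/34030949749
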